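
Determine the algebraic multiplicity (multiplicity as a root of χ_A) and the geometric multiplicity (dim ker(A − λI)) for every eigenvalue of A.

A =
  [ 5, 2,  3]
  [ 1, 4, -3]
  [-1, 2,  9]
λ = 6: alg = 3, geom = 2

Step 1 — factor the characteristic polynomial to read off the algebraic multiplicities:
  χ_A(x) = (x - 6)^3

Step 2 — compute geometric multiplicities via the rank-nullity identity g(λ) = n − rank(A − λI):
  rank(A − (6)·I) = 1, so dim ker(A − (6)·I) = n − 1 = 2

Summary:
  λ = 6: algebraic multiplicity = 3, geometric multiplicity = 2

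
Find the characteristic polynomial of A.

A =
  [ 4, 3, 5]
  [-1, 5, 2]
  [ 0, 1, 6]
x^3 - 15*x^2 + 75*x - 125

Expanding det(x·I − A) (e.g. by cofactor expansion or by noting that A is similar to its Jordan form J, which has the same characteristic polynomial as A) gives
  χ_A(x) = x^3 - 15*x^2 + 75*x - 125
which factors as (x - 5)^3. The eigenvalues (with algebraic multiplicities) are λ = 5 with multiplicity 3.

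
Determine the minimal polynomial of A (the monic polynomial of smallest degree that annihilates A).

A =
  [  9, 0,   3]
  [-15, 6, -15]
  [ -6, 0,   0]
x^2 - 9*x + 18

The characteristic polynomial is χ_A(x) = (x - 6)^2*(x - 3), so the eigenvalues are known. The minimal polynomial is
  m_A(x) = Π_λ (x − λ)^{k_λ}
where k_λ is the size of the *largest* Jordan block for λ (equivalently, the smallest k with (A − λI)^k v = 0 for every generalised eigenvector v of λ).

  λ = 3: largest Jordan block has size 1, contributing (x − 3)
  λ = 6: largest Jordan block has size 1, contributing (x − 6)

So m_A(x) = (x - 6)*(x - 3) = x^2 - 9*x + 18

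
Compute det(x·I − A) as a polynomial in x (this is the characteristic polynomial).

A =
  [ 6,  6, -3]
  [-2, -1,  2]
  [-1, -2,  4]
x^3 - 9*x^2 + 27*x - 27

Expanding det(x·I − A) (e.g. by cofactor expansion or by noting that A is similar to its Jordan form J, which has the same characteristic polynomial as A) gives
  χ_A(x) = x^3 - 9*x^2 + 27*x - 27
which factors as (x - 3)^3. The eigenvalues (with algebraic multiplicities) are λ = 3 with multiplicity 3.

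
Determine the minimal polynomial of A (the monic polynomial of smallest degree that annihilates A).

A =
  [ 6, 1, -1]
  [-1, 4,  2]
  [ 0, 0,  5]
x^3 - 15*x^2 + 75*x - 125

The characteristic polynomial is χ_A(x) = (x - 5)^3, so the eigenvalues are known. The minimal polynomial is
  m_A(x) = Π_λ (x − λ)^{k_λ}
where k_λ is the size of the *largest* Jordan block for λ (equivalently, the smallest k with (A − λI)^k v = 0 for every generalised eigenvector v of λ).

  λ = 5: largest Jordan block has size 3, contributing (x − 5)^3

So m_A(x) = (x - 5)^3 = x^3 - 15*x^2 + 75*x - 125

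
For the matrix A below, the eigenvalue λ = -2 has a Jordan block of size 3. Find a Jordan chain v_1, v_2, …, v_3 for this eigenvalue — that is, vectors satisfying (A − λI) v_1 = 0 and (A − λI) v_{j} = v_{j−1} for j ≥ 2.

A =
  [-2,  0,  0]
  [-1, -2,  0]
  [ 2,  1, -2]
A Jordan chain for λ = -2 of length 3:
v_1 = (0, 0, -1)ᵀ
v_2 = (0, -1, 2)ᵀ
v_3 = (1, 0, 0)ᵀ

Let N = A − (-2)·I. We want v_3 with N^3 v_3 = 0 but N^2 v_3 ≠ 0; then v_{j-1} := N · v_j for j = 3, …, 2.

Pick v_3 = (1, 0, 0)ᵀ.
Then v_2 = N · v_3 = (0, -1, 2)ᵀ.
Then v_1 = N · v_2 = (0, 0, -1)ᵀ.

Sanity check: (A − (-2)·I) v_1 = (0, 0, 0)ᵀ = 0. ✓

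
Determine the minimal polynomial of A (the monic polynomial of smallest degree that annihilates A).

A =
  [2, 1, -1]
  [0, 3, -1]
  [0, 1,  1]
x^2 - 4*x + 4

The characteristic polynomial is χ_A(x) = (x - 2)^3, so the eigenvalues are known. The minimal polynomial is
  m_A(x) = Π_λ (x − λ)^{k_λ}
where k_λ is the size of the *largest* Jordan block for λ (equivalently, the smallest k with (A − λI)^k v = 0 for every generalised eigenvector v of λ).

  λ = 2: largest Jordan block has size 2, contributing (x − 2)^2

So m_A(x) = (x - 2)^2 = x^2 - 4*x + 4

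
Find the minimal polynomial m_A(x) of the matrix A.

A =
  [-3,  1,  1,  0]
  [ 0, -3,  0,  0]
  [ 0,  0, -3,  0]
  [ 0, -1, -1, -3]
x^2 + 6*x + 9

The characteristic polynomial is χ_A(x) = (x + 3)^4, so the eigenvalues are known. The minimal polynomial is
  m_A(x) = Π_λ (x − λ)^{k_λ}
where k_λ is the size of the *largest* Jordan block for λ (equivalently, the smallest k with (A − λI)^k v = 0 for every generalised eigenvector v of λ).

  λ = -3: largest Jordan block has size 2, contributing (x + 3)^2

So m_A(x) = (x + 3)^2 = x^2 + 6*x + 9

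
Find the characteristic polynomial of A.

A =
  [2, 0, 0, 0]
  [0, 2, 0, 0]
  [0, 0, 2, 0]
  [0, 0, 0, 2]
x^4 - 8*x^3 + 24*x^2 - 32*x + 16

Expanding det(x·I − A) (e.g. by cofactor expansion or by noting that A is similar to its Jordan form J, which has the same characteristic polynomial as A) gives
  χ_A(x) = x^4 - 8*x^3 + 24*x^2 - 32*x + 16
which factors as (x - 2)^4. The eigenvalues (with algebraic multiplicities) are λ = 2 with multiplicity 4.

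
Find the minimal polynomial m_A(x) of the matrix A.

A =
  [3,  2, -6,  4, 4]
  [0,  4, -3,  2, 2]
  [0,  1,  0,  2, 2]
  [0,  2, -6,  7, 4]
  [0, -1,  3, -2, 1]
x^2 - 6*x + 9

The characteristic polynomial is χ_A(x) = (x - 3)^5, so the eigenvalues are known. The minimal polynomial is
  m_A(x) = Π_λ (x − λ)^{k_λ}
where k_λ is the size of the *largest* Jordan block for λ (equivalently, the smallest k with (A − λI)^k v = 0 for every generalised eigenvector v of λ).

  λ = 3: largest Jordan block has size 2, contributing (x − 3)^2

So m_A(x) = (x - 3)^2 = x^2 - 6*x + 9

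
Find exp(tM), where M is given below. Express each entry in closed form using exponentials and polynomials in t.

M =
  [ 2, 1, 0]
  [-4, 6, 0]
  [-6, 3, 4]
e^{tM} =
  [-2*t*exp(4*t) + exp(4*t), t*exp(4*t), 0]
  [-4*t*exp(4*t), 2*t*exp(4*t) + exp(4*t), 0]
  [-6*t*exp(4*t), 3*t*exp(4*t), exp(4*t)]

Strategy: write M = P · J · P⁻¹ where J is a Jordan canonical form, so e^{tM} = P · e^{tJ} · P⁻¹, and e^{tJ} can be computed block-by-block.

M has Jordan form
J =
  [4, 1, 0]
  [0, 4, 0]
  [0, 0, 4]
(up to reordering of blocks).

Per-block formulas:
  For a 1×1 block at λ = 4: exp(t · [4]) = [e^(4t)].
  For a 2×2 Jordan block J_2(4): exp(t · J_2(4)) = e^(4t)·(I + t·N), where N is the 2×2 nilpotent shift.

After assembling e^{tJ} and conjugating by P, we get:

e^{tM} =
  [-2*t*exp(4*t) + exp(4*t), t*exp(4*t), 0]
  [-4*t*exp(4*t), 2*t*exp(4*t) + exp(4*t), 0]
  [-6*t*exp(4*t), 3*t*exp(4*t), exp(4*t)]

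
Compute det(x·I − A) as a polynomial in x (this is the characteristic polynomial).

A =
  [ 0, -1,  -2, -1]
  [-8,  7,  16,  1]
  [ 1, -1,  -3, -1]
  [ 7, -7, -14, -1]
x^4 - 3*x^3 - 15*x^2 - 17*x - 6

Expanding det(x·I − A) (e.g. by cofactor expansion or by noting that A is similar to its Jordan form J, which has the same characteristic polynomial as A) gives
  χ_A(x) = x^4 - 3*x^3 - 15*x^2 - 17*x - 6
which factors as (x - 6)*(x + 1)^3. The eigenvalues (with algebraic multiplicities) are λ = -1 with multiplicity 3, λ = 6 with multiplicity 1.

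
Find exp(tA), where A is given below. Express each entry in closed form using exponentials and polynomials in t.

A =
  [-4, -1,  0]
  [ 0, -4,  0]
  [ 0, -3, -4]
e^{tA} =
  [exp(-4*t), -t*exp(-4*t), 0]
  [0, exp(-4*t), 0]
  [0, -3*t*exp(-4*t), exp(-4*t)]

Strategy: write A = P · J · P⁻¹ where J is a Jordan canonical form, so e^{tA} = P · e^{tJ} · P⁻¹, and e^{tJ} can be computed block-by-block.

A has Jordan form
J =
  [-4,  1,  0]
  [ 0, -4,  0]
  [ 0,  0, -4]
(up to reordering of blocks).

Per-block formulas:
  For a 1×1 block at λ = -4: exp(t · [-4]) = [e^(-4t)].
  For a 2×2 Jordan block J_2(-4): exp(t · J_2(-4)) = e^(-4t)·(I + t·N), where N is the 2×2 nilpotent shift.

After assembling e^{tJ} and conjugating by P, we get:

e^{tA} =
  [exp(-4*t), -t*exp(-4*t), 0]
  [0, exp(-4*t), 0]
  [0, -3*t*exp(-4*t), exp(-4*t)]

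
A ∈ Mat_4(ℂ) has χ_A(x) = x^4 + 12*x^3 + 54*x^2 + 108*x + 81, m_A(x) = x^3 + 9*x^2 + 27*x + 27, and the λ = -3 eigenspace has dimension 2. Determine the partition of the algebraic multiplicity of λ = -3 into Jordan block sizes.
Block sizes for λ = -3: [3, 1]

Step 1 — from the characteristic polynomial, algebraic multiplicity of λ = -3 is 4. From dim ker(A − (-3)·I) = 2, there are exactly 2 Jordan blocks for λ = -3.
Step 2 — from the minimal polynomial, the factor (x + 3)^3 tells us the largest block for λ = -3 has size 3.
Step 3 — with total size 4, 2 blocks, and largest block 3, the block sizes (in nonincreasing order) are [3, 1].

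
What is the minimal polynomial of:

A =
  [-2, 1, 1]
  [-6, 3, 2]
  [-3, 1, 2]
x^2 - 2*x + 1

The characteristic polynomial is χ_A(x) = (x - 1)^3, so the eigenvalues are known. The minimal polynomial is
  m_A(x) = Π_λ (x − λ)^{k_λ}
where k_λ is the size of the *largest* Jordan block for λ (equivalently, the smallest k with (A − λI)^k v = 0 for every generalised eigenvector v of λ).

  λ = 1: largest Jordan block has size 2, contributing (x − 1)^2

So m_A(x) = (x - 1)^2 = x^2 - 2*x + 1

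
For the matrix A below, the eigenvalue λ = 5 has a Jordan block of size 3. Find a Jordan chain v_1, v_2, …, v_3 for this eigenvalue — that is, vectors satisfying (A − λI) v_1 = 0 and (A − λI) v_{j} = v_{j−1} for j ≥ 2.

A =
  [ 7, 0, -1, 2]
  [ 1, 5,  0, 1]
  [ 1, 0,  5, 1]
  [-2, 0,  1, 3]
A Jordan chain for λ = 5 of length 3:
v_1 = (-1, 0, 0, 1)ᵀ
v_2 = (2, 1, 1, -2)ᵀ
v_3 = (1, 0, 0, 0)ᵀ

Let N = A − (5)·I. We want v_3 with N^3 v_3 = 0 but N^2 v_3 ≠ 0; then v_{j-1} := N · v_j for j = 3, …, 2.

Pick v_3 = (1, 0, 0, 0)ᵀ.
Then v_2 = N · v_3 = (2, 1, 1, -2)ᵀ.
Then v_1 = N · v_2 = (-1, 0, 0, 1)ᵀ.

Sanity check: (A − (5)·I) v_1 = (0, 0, 0, 0)ᵀ = 0. ✓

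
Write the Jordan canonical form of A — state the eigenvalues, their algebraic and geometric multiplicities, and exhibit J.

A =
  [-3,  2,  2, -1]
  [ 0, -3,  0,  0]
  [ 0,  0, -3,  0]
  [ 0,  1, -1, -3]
J_3(-3) ⊕ J_1(-3)

The characteristic polynomial is
  det(x·I − A) = x^4 + 12*x^3 + 54*x^2 + 108*x + 81 = (x + 3)^4

Eigenvalues and multiplicities (the geometric multiplicity of λ is n − rank(A − λI), which equals the number of Jordan blocks for λ):
  λ = -3: algebraic multiplicity = 4, geometric multiplicity = 2

Determining the block sizes for each eigenvalue:
  λ = -3: with am = 4 and gm = 2, the partition is not yet determined (e.g. several partitions of 4 into 2 parts exist). Let N = A − (-3)·I. Computing rank(N^1) = 2, rank(N^2) = 1, rank(N^3) = 0; the number of blocks of size ≥ j is rank(N^{j−1}) − rank(N^j), giving [2, 1, 1]. So we have 1 block(s) of size 3, 1 block(s) of size 1 → block sizes [3, 1]

Assembling the blocks gives a Jordan form
J =
  [-3,  1,  0,  0]
  [ 0, -3,  1,  0]
  [ 0,  0, -3,  0]
  [ 0,  0,  0, -3]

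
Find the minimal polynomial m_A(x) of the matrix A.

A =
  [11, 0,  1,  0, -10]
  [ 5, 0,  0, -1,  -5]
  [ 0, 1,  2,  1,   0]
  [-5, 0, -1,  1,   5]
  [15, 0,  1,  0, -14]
x^4 + x^3 - 9*x^2 + 11*x - 4

The characteristic polynomial is χ_A(x) = (x - 1)^4*(x + 4), so the eigenvalues are known. The minimal polynomial is
  m_A(x) = Π_λ (x − λ)^{k_λ}
where k_λ is the size of the *largest* Jordan block for λ (equivalently, the smallest k with (A − λI)^k v = 0 for every generalised eigenvector v of λ).

  λ = -4: largest Jordan block has size 1, contributing (x + 4)
  λ = 1: largest Jordan block has size 3, contributing (x − 1)^3

So m_A(x) = (x - 1)^3*(x + 4) = x^4 + x^3 - 9*x^2 + 11*x - 4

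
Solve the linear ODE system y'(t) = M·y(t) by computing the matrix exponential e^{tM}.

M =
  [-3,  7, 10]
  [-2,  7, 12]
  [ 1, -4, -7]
e^{tM} =
  [-2*t*exp(-t) + exp(-t), t^2*exp(-t) + 7*t*exp(-t), 2*t^2*exp(-t) + 10*t*exp(-t)]
  [-2*t*exp(-t), t^2*exp(-t) + 8*t*exp(-t) + exp(-t), 2*t^2*exp(-t) + 12*t*exp(-t)]
  [t*exp(-t), -t^2*exp(-t)/2 - 4*t*exp(-t), -t^2*exp(-t) - 6*t*exp(-t) + exp(-t)]

Strategy: write M = P · J · P⁻¹ where J is a Jordan canonical form, so e^{tM} = P · e^{tJ} · P⁻¹, and e^{tJ} can be computed block-by-block.

M has Jordan form
J =
  [-1,  1,  0]
  [ 0, -1,  1]
  [ 0,  0, -1]
(up to reordering of blocks).

Per-block formulas:
  For a 3×3 Jordan block J_3(-1): exp(t · J_3(-1)) = e^(-1t)·(I + t·N + (t^2/2)·N^2), where N is the 3×3 nilpotent shift.

After assembling e^{tJ} and conjugating by P, we get:

e^{tM} =
  [-2*t*exp(-t) + exp(-t), t^2*exp(-t) + 7*t*exp(-t), 2*t^2*exp(-t) + 10*t*exp(-t)]
  [-2*t*exp(-t), t^2*exp(-t) + 8*t*exp(-t) + exp(-t), 2*t^2*exp(-t) + 12*t*exp(-t)]
  [t*exp(-t), -t^2*exp(-t)/2 - 4*t*exp(-t), -t^2*exp(-t) - 6*t*exp(-t) + exp(-t)]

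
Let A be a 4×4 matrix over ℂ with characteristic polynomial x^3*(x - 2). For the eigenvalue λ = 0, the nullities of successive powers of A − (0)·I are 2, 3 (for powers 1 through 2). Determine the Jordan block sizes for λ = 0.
Block sizes for λ = 0: [2, 1]

From the dimensions of kernels of powers, the number of Jordan blocks of size at least j is d_j − d_{j−1} where d_j = dim ker(N^j) (with d_0 = 0). Computing the differences gives [2, 1].
The number of blocks of size exactly k is (#blocks of size ≥ k) − (#blocks of size ≥ k + 1), so the partition is: 1 block(s) of size 1, 1 block(s) of size 2.
In nonincreasing order the block sizes are [2, 1].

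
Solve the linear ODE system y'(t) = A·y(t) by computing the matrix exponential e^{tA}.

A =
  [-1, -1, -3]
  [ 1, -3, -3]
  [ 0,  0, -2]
e^{tA} =
  [t*exp(-2*t) + exp(-2*t), -t*exp(-2*t), -3*t*exp(-2*t)]
  [t*exp(-2*t), -t*exp(-2*t) + exp(-2*t), -3*t*exp(-2*t)]
  [0, 0, exp(-2*t)]

Strategy: write A = P · J · P⁻¹ where J is a Jordan canonical form, so e^{tA} = P · e^{tJ} · P⁻¹, and e^{tJ} can be computed block-by-block.

A has Jordan form
J =
  [-2,  1,  0]
  [ 0, -2,  0]
  [ 0,  0, -2]
(up to reordering of blocks).

Per-block formulas:
  For a 1×1 block at λ = -2: exp(t · [-2]) = [e^(-2t)].
  For a 2×2 Jordan block J_2(-2): exp(t · J_2(-2)) = e^(-2t)·(I + t·N), where N is the 2×2 nilpotent shift.

After assembling e^{tJ} and conjugating by P, we get:

e^{tA} =
  [t*exp(-2*t) + exp(-2*t), -t*exp(-2*t), -3*t*exp(-2*t)]
  [t*exp(-2*t), -t*exp(-2*t) + exp(-2*t), -3*t*exp(-2*t)]
  [0, 0, exp(-2*t)]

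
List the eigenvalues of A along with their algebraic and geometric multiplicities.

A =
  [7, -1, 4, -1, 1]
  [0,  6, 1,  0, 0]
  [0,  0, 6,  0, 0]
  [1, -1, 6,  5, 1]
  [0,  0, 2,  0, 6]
λ = 6: alg = 5, geom = 3

Step 1 — factor the characteristic polynomial to read off the algebraic multiplicities:
  χ_A(x) = (x - 6)^5

Step 2 — compute geometric multiplicities via the rank-nullity identity g(λ) = n − rank(A − λI):
  rank(A − (6)·I) = 2, so dim ker(A − (6)·I) = n − 2 = 3

Summary:
  λ = 6: algebraic multiplicity = 5, geometric multiplicity = 3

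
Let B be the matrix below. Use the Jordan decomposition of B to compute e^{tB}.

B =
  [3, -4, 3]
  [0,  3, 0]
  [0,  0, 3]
e^{tB} =
  [exp(3*t), -4*t*exp(3*t), 3*t*exp(3*t)]
  [0, exp(3*t), 0]
  [0, 0, exp(3*t)]

Strategy: write B = P · J · P⁻¹ where J is a Jordan canonical form, so e^{tB} = P · e^{tJ} · P⁻¹, and e^{tJ} can be computed block-by-block.

B has Jordan form
J =
  [3, 1, 0]
  [0, 3, 0]
  [0, 0, 3]
(up to reordering of blocks).

Per-block formulas:
  For a 1×1 block at λ = 3: exp(t · [3]) = [e^(3t)].
  For a 2×2 Jordan block J_2(3): exp(t · J_2(3)) = e^(3t)·(I + t·N), where N is the 2×2 nilpotent shift.

After assembling e^{tJ} and conjugating by P, we get:

e^{tB} =
  [exp(3*t), -4*t*exp(3*t), 3*t*exp(3*t)]
  [0, exp(3*t), 0]
  [0, 0, exp(3*t)]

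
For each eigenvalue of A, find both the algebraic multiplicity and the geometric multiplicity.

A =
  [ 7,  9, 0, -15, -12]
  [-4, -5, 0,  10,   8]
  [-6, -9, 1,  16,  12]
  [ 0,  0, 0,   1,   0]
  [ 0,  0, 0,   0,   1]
λ = 1: alg = 5, geom = 3

Step 1 — factor the characteristic polynomial to read off the algebraic multiplicities:
  χ_A(x) = (x - 1)^5

Step 2 — compute geometric multiplicities via the rank-nullity identity g(λ) = n − rank(A − λI):
  rank(A − (1)·I) = 2, so dim ker(A − (1)·I) = n − 2 = 3

Summary:
  λ = 1: algebraic multiplicity = 5, geometric multiplicity = 3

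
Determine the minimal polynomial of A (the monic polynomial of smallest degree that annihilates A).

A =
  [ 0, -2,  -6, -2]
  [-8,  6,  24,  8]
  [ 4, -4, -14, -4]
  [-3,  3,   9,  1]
x^2 + 3*x + 2

The characteristic polynomial is χ_A(x) = (x + 1)*(x + 2)^3, so the eigenvalues are known. The minimal polynomial is
  m_A(x) = Π_λ (x − λ)^{k_λ}
where k_λ is the size of the *largest* Jordan block for λ (equivalently, the smallest k with (A − λI)^k v = 0 for every generalised eigenvector v of λ).

  λ = -2: largest Jordan block has size 1, contributing (x + 2)
  λ = -1: largest Jordan block has size 1, contributing (x + 1)

So m_A(x) = (x + 1)*(x + 2) = x^2 + 3*x + 2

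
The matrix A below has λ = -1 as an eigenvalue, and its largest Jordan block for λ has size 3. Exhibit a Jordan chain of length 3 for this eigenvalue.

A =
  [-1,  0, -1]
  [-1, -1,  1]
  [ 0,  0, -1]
A Jordan chain for λ = -1 of length 3:
v_1 = (0, 1, 0)ᵀ
v_2 = (-1, 1, 0)ᵀ
v_3 = (0, 0, 1)ᵀ

Let N = A − (-1)·I. We want v_3 with N^3 v_3 = 0 but N^2 v_3 ≠ 0; then v_{j-1} := N · v_j for j = 3, …, 2.

Pick v_3 = (0, 0, 1)ᵀ.
Then v_2 = N · v_3 = (-1, 1, 0)ᵀ.
Then v_1 = N · v_2 = (0, 1, 0)ᵀ.

Sanity check: (A − (-1)·I) v_1 = (0, 0, 0)ᵀ = 0. ✓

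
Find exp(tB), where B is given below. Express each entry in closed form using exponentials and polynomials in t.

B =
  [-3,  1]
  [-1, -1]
e^{tB} =
  [-t*exp(-2*t) + exp(-2*t), t*exp(-2*t)]
  [-t*exp(-2*t), t*exp(-2*t) + exp(-2*t)]

Strategy: write B = P · J · P⁻¹ where J is a Jordan canonical form, so e^{tB} = P · e^{tJ} · P⁻¹, and e^{tJ} can be computed block-by-block.

B has Jordan form
J =
  [-2,  1]
  [ 0, -2]
(up to reordering of blocks).

Per-block formulas:
  For a 2×2 Jordan block J_2(-2): exp(t · J_2(-2)) = e^(-2t)·(I + t·N), where N is the 2×2 nilpotent shift.

After assembling e^{tJ} and conjugating by P, we get:

e^{tB} =
  [-t*exp(-2*t) + exp(-2*t), t*exp(-2*t)]
  [-t*exp(-2*t), t*exp(-2*t) + exp(-2*t)]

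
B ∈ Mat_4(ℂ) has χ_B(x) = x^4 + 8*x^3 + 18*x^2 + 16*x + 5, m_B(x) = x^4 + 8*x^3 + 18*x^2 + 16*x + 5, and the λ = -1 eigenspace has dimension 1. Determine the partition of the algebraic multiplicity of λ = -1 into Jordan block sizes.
Block sizes for λ = -1: [3]

Step 1 — from the characteristic polynomial, algebraic multiplicity of λ = -1 is 3. From dim ker(B − (-1)·I) = 1, there are exactly 1 Jordan blocks for λ = -1.
Step 2 — from the minimal polynomial, the factor (x + 1)^3 tells us the largest block for λ = -1 has size 3.
Step 3 — with total size 3, 1 blocks, and largest block 3, the block sizes (in nonincreasing order) are [3].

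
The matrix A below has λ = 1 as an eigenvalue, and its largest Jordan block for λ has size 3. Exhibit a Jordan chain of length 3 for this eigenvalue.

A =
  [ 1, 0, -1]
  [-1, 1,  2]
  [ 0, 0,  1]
A Jordan chain for λ = 1 of length 3:
v_1 = (0, 1, 0)ᵀ
v_2 = (-1, 2, 0)ᵀ
v_3 = (0, 0, 1)ᵀ

Let N = A − (1)·I. We want v_3 with N^3 v_3 = 0 but N^2 v_3 ≠ 0; then v_{j-1} := N · v_j for j = 3, …, 2.

Pick v_3 = (0, 0, 1)ᵀ.
Then v_2 = N · v_3 = (-1, 2, 0)ᵀ.
Then v_1 = N · v_2 = (0, 1, 0)ᵀ.

Sanity check: (A − (1)·I) v_1 = (0, 0, 0)ᵀ = 0. ✓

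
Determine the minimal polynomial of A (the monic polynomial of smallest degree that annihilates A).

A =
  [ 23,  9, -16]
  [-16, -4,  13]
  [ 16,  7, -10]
x^3 - 9*x^2 + 27*x - 27

The characteristic polynomial is χ_A(x) = (x - 3)^3, so the eigenvalues are known. The minimal polynomial is
  m_A(x) = Π_λ (x − λ)^{k_λ}
where k_λ is the size of the *largest* Jordan block for λ (equivalently, the smallest k with (A − λI)^k v = 0 for every generalised eigenvector v of λ).

  λ = 3: largest Jordan block has size 3, contributing (x − 3)^3

So m_A(x) = (x - 3)^3 = x^3 - 9*x^2 + 27*x - 27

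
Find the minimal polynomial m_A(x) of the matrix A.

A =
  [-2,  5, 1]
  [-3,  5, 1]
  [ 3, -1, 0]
x^3 - 3*x^2 + 3*x - 1

The characteristic polynomial is χ_A(x) = (x - 1)^3, so the eigenvalues are known. The minimal polynomial is
  m_A(x) = Π_λ (x − λ)^{k_λ}
where k_λ is the size of the *largest* Jordan block for λ (equivalently, the smallest k with (A − λI)^k v = 0 for every generalised eigenvector v of λ).

  λ = 1: largest Jordan block has size 3, contributing (x − 1)^3

So m_A(x) = (x - 1)^3 = x^3 - 3*x^2 + 3*x - 1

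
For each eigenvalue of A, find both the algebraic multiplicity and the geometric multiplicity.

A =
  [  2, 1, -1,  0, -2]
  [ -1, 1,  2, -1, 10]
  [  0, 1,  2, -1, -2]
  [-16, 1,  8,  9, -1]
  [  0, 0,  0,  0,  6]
λ = 1: alg = 2, geom = 1; λ = 6: alg = 3, geom = 1

Step 1 — factor the characteristic polynomial to read off the algebraic multiplicities:
  χ_A(x) = (x - 6)^3*(x - 1)^2

Step 2 — compute geometric multiplicities via the rank-nullity identity g(λ) = n − rank(A − λI):
  rank(A − (1)·I) = 4, so dim ker(A − (1)·I) = n − 4 = 1
  rank(A − (6)·I) = 4, so dim ker(A − (6)·I) = n − 4 = 1

Summary:
  λ = 1: algebraic multiplicity = 2, geometric multiplicity = 1
  λ = 6: algebraic multiplicity = 3, geometric multiplicity = 1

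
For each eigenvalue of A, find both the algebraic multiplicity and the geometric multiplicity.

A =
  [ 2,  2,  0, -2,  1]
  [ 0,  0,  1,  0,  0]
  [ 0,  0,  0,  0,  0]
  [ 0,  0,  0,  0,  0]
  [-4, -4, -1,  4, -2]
λ = 0: alg = 5, geom = 3

Step 1 — factor the characteristic polynomial to read off the algebraic multiplicities:
  χ_A(x) = x^5

Step 2 — compute geometric multiplicities via the rank-nullity identity g(λ) = n − rank(A − λI):
  rank(A − (0)·I) = 2, so dim ker(A − (0)·I) = n − 2 = 3

Summary:
  λ = 0: algebraic multiplicity = 5, geometric multiplicity = 3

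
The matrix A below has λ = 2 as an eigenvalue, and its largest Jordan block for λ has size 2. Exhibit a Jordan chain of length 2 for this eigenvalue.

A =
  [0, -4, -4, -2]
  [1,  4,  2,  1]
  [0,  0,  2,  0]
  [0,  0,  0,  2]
A Jordan chain for λ = 2 of length 2:
v_1 = (-2, 1, 0, 0)ᵀ
v_2 = (1, 0, 0, 0)ᵀ

Let N = A − (2)·I. We want v_2 with N^2 v_2 = 0 but N^1 v_2 ≠ 0; then v_{j-1} := N · v_j for j = 2, …, 2.

Pick v_2 = (1, 0, 0, 0)ᵀ.
Then v_1 = N · v_2 = (-2, 1, 0, 0)ᵀ.

Sanity check: (A − (2)·I) v_1 = (0, 0, 0, 0)ᵀ = 0. ✓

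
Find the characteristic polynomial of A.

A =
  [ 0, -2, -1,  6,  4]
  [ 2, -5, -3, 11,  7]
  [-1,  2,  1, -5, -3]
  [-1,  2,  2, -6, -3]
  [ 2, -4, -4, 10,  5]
x^5 + 5*x^4 + 10*x^3 + 10*x^2 + 5*x + 1

Expanding det(x·I − A) (e.g. by cofactor expansion or by noting that A is similar to its Jordan form J, which has the same characteristic polynomial as A) gives
  χ_A(x) = x^5 + 5*x^4 + 10*x^3 + 10*x^2 + 5*x + 1
which factors as (x + 1)^5. The eigenvalues (with algebraic multiplicities) are λ = -1 with multiplicity 5.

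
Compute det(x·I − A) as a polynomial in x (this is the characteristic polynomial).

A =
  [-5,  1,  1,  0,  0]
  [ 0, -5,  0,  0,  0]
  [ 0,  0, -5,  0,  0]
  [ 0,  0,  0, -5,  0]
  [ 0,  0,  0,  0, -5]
x^5 + 25*x^4 + 250*x^3 + 1250*x^2 + 3125*x + 3125

Expanding det(x·I − A) (e.g. by cofactor expansion or by noting that A is similar to its Jordan form J, which has the same characteristic polynomial as A) gives
  χ_A(x) = x^5 + 25*x^4 + 250*x^3 + 1250*x^2 + 3125*x + 3125
which factors as (x + 5)^5. The eigenvalues (with algebraic multiplicities) are λ = -5 with multiplicity 5.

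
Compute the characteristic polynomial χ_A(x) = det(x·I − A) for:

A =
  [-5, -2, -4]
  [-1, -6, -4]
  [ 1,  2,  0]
x^3 + 11*x^2 + 40*x + 48

Expanding det(x·I − A) (e.g. by cofactor expansion or by noting that A is similar to its Jordan form J, which has the same characteristic polynomial as A) gives
  χ_A(x) = x^3 + 11*x^2 + 40*x + 48
which factors as (x + 3)*(x + 4)^2. The eigenvalues (with algebraic multiplicities) are λ = -4 with multiplicity 2, λ = -3 with multiplicity 1.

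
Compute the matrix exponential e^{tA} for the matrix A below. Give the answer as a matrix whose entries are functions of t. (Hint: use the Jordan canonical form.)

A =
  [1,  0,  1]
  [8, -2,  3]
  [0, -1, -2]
e^{tA} =
  [2*t^2*exp(-t) + 2*t*exp(-t) + exp(-t), -t^2*exp(-t)/2, t^2*exp(-t)/2 + t*exp(-t)]
  [4*t^2*exp(-t) + 8*t*exp(-t), -t^2*exp(-t) - t*exp(-t) + exp(-t), t^2*exp(-t) + 3*t*exp(-t)]
  [-4*t^2*exp(-t), t^2*exp(-t) - t*exp(-t), -t^2*exp(-t) - t*exp(-t) + exp(-t)]

Strategy: write A = P · J · P⁻¹ where J is a Jordan canonical form, so e^{tA} = P · e^{tJ} · P⁻¹, and e^{tJ} can be computed block-by-block.

A has Jordan form
J =
  [-1,  1,  0]
  [ 0, -1,  1]
  [ 0,  0, -1]
(up to reordering of blocks).

Per-block formulas:
  For a 3×3 Jordan block J_3(-1): exp(t · J_3(-1)) = e^(-1t)·(I + t·N + (t^2/2)·N^2), where N is the 3×3 nilpotent shift.

After assembling e^{tJ} and conjugating by P, we get:

e^{tA} =
  [2*t^2*exp(-t) + 2*t*exp(-t) + exp(-t), -t^2*exp(-t)/2, t^2*exp(-t)/2 + t*exp(-t)]
  [4*t^2*exp(-t) + 8*t*exp(-t), -t^2*exp(-t) - t*exp(-t) + exp(-t), t^2*exp(-t) + 3*t*exp(-t)]
  [-4*t^2*exp(-t), t^2*exp(-t) - t*exp(-t), -t^2*exp(-t) - t*exp(-t) + exp(-t)]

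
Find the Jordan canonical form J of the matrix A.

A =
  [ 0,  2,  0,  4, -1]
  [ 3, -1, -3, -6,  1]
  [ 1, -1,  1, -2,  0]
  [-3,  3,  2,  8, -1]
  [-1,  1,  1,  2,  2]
J_3(2) ⊕ J_2(2)

The characteristic polynomial is
  det(x·I − A) = x^5 - 10*x^4 + 40*x^3 - 80*x^2 + 80*x - 32 = (x - 2)^5

Eigenvalues and multiplicities (the geometric multiplicity of λ is n − rank(A − λI), which equals the number of Jordan blocks for λ):
  λ = 2: algebraic multiplicity = 5, geometric multiplicity = 2

Determining the block sizes for each eigenvalue:
  λ = 2: with am = 5 and gm = 2, the partition is not yet determined (e.g. several partitions of 5 into 2 parts exist). Let N = A − (2)·I. Computing rank(N^1) = 3, rank(N^2) = 1, rank(N^3) = 0; the number of blocks of size ≥ j is rank(N^{j−1}) − rank(N^j), giving [2, 2, 1]. So we have 1 block(s) of size 3, 1 block(s) of size 2 → block sizes [3, 2]

Assembling the blocks gives a Jordan form
J =
  [2, 1, 0, 0, 0]
  [0, 2, 1, 0, 0]
  [0, 0, 2, 0, 0]
  [0, 0, 0, 2, 1]
  [0, 0, 0, 0, 2]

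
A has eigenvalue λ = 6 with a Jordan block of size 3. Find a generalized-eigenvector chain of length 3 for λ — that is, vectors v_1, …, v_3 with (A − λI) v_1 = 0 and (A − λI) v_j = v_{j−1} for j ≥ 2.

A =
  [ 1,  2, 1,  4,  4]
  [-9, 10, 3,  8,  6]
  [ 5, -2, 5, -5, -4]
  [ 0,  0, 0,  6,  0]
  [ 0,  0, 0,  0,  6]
A Jordan chain for λ = 6 of length 3:
v_1 = (-3, -9, 3, 0, 0)ᵀ
v_2 = (2, 6, -5, 0, 0)ᵀ
v_3 = (2, 0, 0, 3, 0)ᵀ

Let N = A − (6)·I. We want v_3 with N^3 v_3 = 0 but N^2 v_3 ≠ 0; then v_{j-1} := N · v_j for j = 3, …, 2.

Pick v_3 = (2, 0, 0, 3, 0)ᵀ.
Then v_2 = N · v_3 = (2, 6, -5, 0, 0)ᵀ.
Then v_1 = N · v_2 = (-3, -9, 3, 0, 0)ᵀ.

Sanity check: (A − (6)·I) v_1 = (0, 0, 0, 0, 0)ᵀ = 0. ✓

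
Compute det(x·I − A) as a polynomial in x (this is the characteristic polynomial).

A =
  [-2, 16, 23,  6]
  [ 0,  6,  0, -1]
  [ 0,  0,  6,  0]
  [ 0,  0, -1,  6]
x^4 - 16*x^3 + 72*x^2 - 432

Expanding det(x·I − A) (e.g. by cofactor expansion or by noting that A is similar to its Jordan form J, which has the same characteristic polynomial as A) gives
  χ_A(x) = x^4 - 16*x^3 + 72*x^2 - 432
which factors as (x - 6)^3*(x + 2). The eigenvalues (with algebraic multiplicities) are λ = -2 with multiplicity 1, λ = 6 with multiplicity 3.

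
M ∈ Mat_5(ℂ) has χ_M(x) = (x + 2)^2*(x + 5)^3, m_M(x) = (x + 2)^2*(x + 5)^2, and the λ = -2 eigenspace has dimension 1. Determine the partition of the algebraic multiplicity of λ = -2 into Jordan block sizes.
Block sizes for λ = -2: [2]

Step 1 — from the characteristic polynomial, algebraic multiplicity of λ = -2 is 2. From dim ker(M − (-2)·I) = 1, there are exactly 1 Jordan blocks for λ = -2.
Step 2 — from the minimal polynomial, the factor (x + 2)^2 tells us the largest block for λ = -2 has size 2.
Step 3 — with total size 2, 1 blocks, and largest block 2, the block sizes (in nonincreasing order) are [2].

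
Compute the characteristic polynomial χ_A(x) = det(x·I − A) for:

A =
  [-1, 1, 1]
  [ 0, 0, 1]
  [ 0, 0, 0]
x^3 + x^2

Expanding det(x·I − A) (e.g. by cofactor expansion or by noting that A is similar to its Jordan form J, which has the same characteristic polynomial as A) gives
  χ_A(x) = x^3 + x^2
which factors as x^2*(x + 1). The eigenvalues (with algebraic multiplicities) are λ = -1 with multiplicity 1, λ = 0 with multiplicity 2.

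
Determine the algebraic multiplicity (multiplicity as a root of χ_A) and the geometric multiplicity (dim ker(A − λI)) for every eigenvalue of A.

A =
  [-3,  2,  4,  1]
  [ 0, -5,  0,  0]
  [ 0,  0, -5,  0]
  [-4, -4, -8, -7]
λ = -5: alg = 4, geom = 3

Step 1 — factor the characteristic polynomial to read off the algebraic multiplicities:
  χ_A(x) = (x + 5)^4

Step 2 — compute geometric multiplicities via the rank-nullity identity g(λ) = n − rank(A − λI):
  rank(A − (-5)·I) = 1, so dim ker(A − (-5)·I) = n − 1 = 3

Summary:
  λ = -5: algebraic multiplicity = 4, geometric multiplicity = 3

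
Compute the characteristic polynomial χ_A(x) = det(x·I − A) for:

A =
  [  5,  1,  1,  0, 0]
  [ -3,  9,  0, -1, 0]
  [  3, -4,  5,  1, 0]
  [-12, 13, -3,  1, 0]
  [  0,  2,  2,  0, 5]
x^5 - 25*x^4 + 250*x^3 - 1250*x^2 + 3125*x - 3125

Expanding det(x·I − A) (e.g. by cofactor expansion or by noting that A is similar to its Jordan form J, which has the same characteristic polynomial as A) gives
  χ_A(x) = x^5 - 25*x^4 + 250*x^3 - 1250*x^2 + 3125*x - 3125
which factors as (x - 5)^5. The eigenvalues (with algebraic multiplicities) are λ = 5 with multiplicity 5.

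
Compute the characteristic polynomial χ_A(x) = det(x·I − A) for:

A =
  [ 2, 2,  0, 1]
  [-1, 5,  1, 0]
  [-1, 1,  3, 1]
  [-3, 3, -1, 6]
x^4 - 16*x^3 + 96*x^2 - 256*x + 256

Expanding det(x·I − A) (e.g. by cofactor expansion or by noting that A is similar to its Jordan form J, which has the same characteristic polynomial as A) gives
  χ_A(x) = x^4 - 16*x^3 + 96*x^2 - 256*x + 256
which factors as (x - 4)^4. The eigenvalues (with algebraic multiplicities) are λ = 4 with multiplicity 4.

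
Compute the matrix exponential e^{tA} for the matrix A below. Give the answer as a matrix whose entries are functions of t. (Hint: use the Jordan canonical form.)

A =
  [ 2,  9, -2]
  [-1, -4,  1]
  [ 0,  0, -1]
e^{tA} =
  [3*t*exp(-t) + exp(-t), 9*t*exp(-t), 3*t^2*exp(-t)/2 - 2*t*exp(-t)]
  [-t*exp(-t), -3*t*exp(-t) + exp(-t), -t^2*exp(-t)/2 + t*exp(-t)]
  [0, 0, exp(-t)]

Strategy: write A = P · J · P⁻¹ where J is a Jordan canonical form, so e^{tA} = P · e^{tJ} · P⁻¹, and e^{tJ} can be computed block-by-block.

A has Jordan form
J =
  [-1,  1,  0]
  [ 0, -1,  1]
  [ 0,  0, -1]
(up to reordering of blocks).

Per-block formulas:
  For a 3×3 Jordan block J_3(-1): exp(t · J_3(-1)) = e^(-1t)·(I + t·N + (t^2/2)·N^2), where N is the 3×3 nilpotent shift.

After assembling e^{tJ} and conjugating by P, we get:

e^{tA} =
  [3*t*exp(-t) + exp(-t), 9*t*exp(-t), 3*t^2*exp(-t)/2 - 2*t*exp(-t)]
  [-t*exp(-t), -3*t*exp(-t) + exp(-t), -t^2*exp(-t)/2 + t*exp(-t)]
  [0, 0, exp(-t)]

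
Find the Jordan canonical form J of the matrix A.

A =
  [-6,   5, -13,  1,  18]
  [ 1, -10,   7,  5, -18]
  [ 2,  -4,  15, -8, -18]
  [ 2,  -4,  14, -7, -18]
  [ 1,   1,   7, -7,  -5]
J_2(-5) ⊕ J_1(-5) ⊕ J_1(1) ⊕ J_1(1)

The characteristic polynomial is
  det(x·I − A) = x^5 + 13*x^4 + 46*x^3 - 10*x^2 - 175*x + 125 = (x - 1)^2*(x + 5)^3

Eigenvalues and multiplicities (the geometric multiplicity of λ is n − rank(A − λI), which equals the number of Jordan blocks for λ):
  λ = -5: algebraic multiplicity = 3, geometric multiplicity = 2
  λ = 1: algebraic multiplicity = 2, geometric multiplicity = 2

Determining the block sizes for each eigenvalue:
  λ = -5: 2 blocks summing to 3 forces exactly one block of size 2 and the rest size 1 → block sizes [2, 1]
  λ = 1: gm = am = 2, so every block has size 1 → block sizes [1, 1]

Assembling the blocks gives a Jordan form
J =
  [-5,  1,  0, 0, 0]
  [ 0, -5,  0, 0, 0]
  [ 0,  0, -5, 0, 0]
  [ 0,  0,  0, 1, 0]
  [ 0,  0,  0, 0, 1]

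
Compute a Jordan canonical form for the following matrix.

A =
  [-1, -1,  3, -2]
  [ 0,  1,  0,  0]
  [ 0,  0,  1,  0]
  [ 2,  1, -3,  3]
J_2(1) ⊕ J_1(1) ⊕ J_1(1)

The characteristic polynomial is
  det(x·I − A) = x^4 - 4*x^3 + 6*x^2 - 4*x + 1 = (x - 1)^4

Eigenvalues and multiplicities (the geometric multiplicity of λ is n − rank(A − λI), which equals the number of Jordan blocks for λ):
  λ = 1: algebraic multiplicity = 4, geometric multiplicity = 3

Determining the block sizes for each eigenvalue:
  λ = 1: 3 blocks summing to 4 forces exactly one block of size 2 and the rest size 1 → block sizes [2, 1, 1]

Assembling the blocks gives a Jordan form
J =
  [1, 1, 0, 0]
  [0, 1, 0, 0]
  [0, 0, 1, 0]
  [0, 0, 0, 1]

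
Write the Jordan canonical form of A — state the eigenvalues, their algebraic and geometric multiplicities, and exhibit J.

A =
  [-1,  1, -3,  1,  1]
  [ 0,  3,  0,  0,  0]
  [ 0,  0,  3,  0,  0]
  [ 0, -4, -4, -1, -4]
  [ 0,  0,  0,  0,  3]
J_2(-1) ⊕ J_1(3) ⊕ J_1(3) ⊕ J_1(3)

The characteristic polynomial is
  det(x·I − A) = x^5 - 7*x^4 + 10*x^3 + 18*x^2 - 27*x - 27 = (x - 3)^3*(x + 1)^2

Eigenvalues and multiplicities (the geometric multiplicity of λ is n − rank(A − λI), which equals the number of Jordan blocks for λ):
  λ = -1: algebraic multiplicity = 2, geometric multiplicity = 1
  λ = 3: algebraic multiplicity = 3, geometric multiplicity = 3

Determining the block sizes for each eigenvalue:
  λ = -1: one block (gm = 1), so the single block has size am = 2 → block sizes [2]
  λ = 3: gm = am = 3, so every block has size 1 → block sizes [1, 1, 1]

Assembling the blocks gives a Jordan form
J =
  [-1,  1, 0, 0, 0]
  [ 0, -1, 0, 0, 0]
  [ 0,  0, 3, 0, 0]
  [ 0,  0, 0, 3, 0]
  [ 0,  0, 0, 0, 3]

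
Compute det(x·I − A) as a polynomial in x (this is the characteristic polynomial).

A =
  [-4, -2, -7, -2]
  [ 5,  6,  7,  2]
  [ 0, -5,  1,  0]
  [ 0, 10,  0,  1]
x^4 - 4*x^3 + 6*x^2 - 4*x + 1

Expanding det(x·I − A) (e.g. by cofactor expansion or by noting that A is similar to its Jordan form J, which has the same characteristic polynomial as A) gives
  χ_A(x) = x^4 - 4*x^3 + 6*x^2 - 4*x + 1
which factors as (x - 1)^4. The eigenvalues (with algebraic multiplicities) are λ = 1 with multiplicity 4.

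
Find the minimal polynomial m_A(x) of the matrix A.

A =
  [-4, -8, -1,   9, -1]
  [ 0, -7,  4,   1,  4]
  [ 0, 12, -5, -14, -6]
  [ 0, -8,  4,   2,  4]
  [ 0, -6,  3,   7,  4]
x^4 + 11*x^3 + 36*x^2 + 16*x - 64

The characteristic polynomial is χ_A(x) = (x - 1)^2*(x + 4)^3, so the eigenvalues are known. The minimal polynomial is
  m_A(x) = Π_λ (x − λ)^{k_λ}
where k_λ is the size of the *largest* Jordan block for λ (equivalently, the smallest k with (A − λI)^k v = 0 for every generalised eigenvector v of λ).

  λ = -4: largest Jordan block has size 3, contributing (x + 4)^3
  λ = 1: largest Jordan block has size 1, contributing (x − 1)

So m_A(x) = (x - 1)*(x + 4)^3 = x^4 + 11*x^3 + 36*x^2 + 16*x - 64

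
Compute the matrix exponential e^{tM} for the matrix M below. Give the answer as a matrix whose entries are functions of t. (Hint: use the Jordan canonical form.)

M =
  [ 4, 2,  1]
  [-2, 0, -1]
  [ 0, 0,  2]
e^{tM} =
  [2*t*exp(2*t) + exp(2*t), 2*t*exp(2*t), t*exp(2*t)]
  [-2*t*exp(2*t), -2*t*exp(2*t) + exp(2*t), -t*exp(2*t)]
  [0, 0, exp(2*t)]

Strategy: write M = P · J · P⁻¹ where J is a Jordan canonical form, so e^{tM} = P · e^{tJ} · P⁻¹, and e^{tJ} can be computed block-by-block.

M has Jordan form
J =
  [2, 1, 0]
  [0, 2, 0]
  [0, 0, 2]
(up to reordering of blocks).

Per-block formulas:
  For a 1×1 block at λ = 2: exp(t · [2]) = [e^(2t)].
  For a 2×2 Jordan block J_2(2): exp(t · J_2(2)) = e^(2t)·(I + t·N), where N is the 2×2 nilpotent shift.

After assembling e^{tJ} and conjugating by P, we get:

e^{tM} =
  [2*t*exp(2*t) + exp(2*t), 2*t*exp(2*t), t*exp(2*t)]
  [-2*t*exp(2*t), -2*t*exp(2*t) + exp(2*t), -t*exp(2*t)]
  [0, 0, exp(2*t)]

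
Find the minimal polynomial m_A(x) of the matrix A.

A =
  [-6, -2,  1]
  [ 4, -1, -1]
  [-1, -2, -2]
x^3 + 9*x^2 + 27*x + 27

The characteristic polynomial is χ_A(x) = (x + 3)^3, so the eigenvalues are known. The minimal polynomial is
  m_A(x) = Π_λ (x − λ)^{k_λ}
where k_λ is the size of the *largest* Jordan block for λ (equivalently, the smallest k with (A − λI)^k v = 0 for every generalised eigenvector v of λ).

  λ = -3: largest Jordan block has size 3, contributing (x + 3)^3

So m_A(x) = (x + 3)^3 = x^3 + 9*x^2 + 27*x + 27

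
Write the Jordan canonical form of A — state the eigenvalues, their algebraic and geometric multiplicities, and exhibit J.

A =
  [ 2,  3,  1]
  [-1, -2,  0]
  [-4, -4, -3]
J_3(-1)

The characteristic polynomial is
  det(x·I − A) = x^3 + 3*x^2 + 3*x + 1 = (x + 1)^3

Eigenvalues and multiplicities (the geometric multiplicity of λ is n − rank(A − λI), which equals the number of Jordan blocks for λ):
  λ = -1: algebraic multiplicity = 3, geometric multiplicity = 1

Determining the block sizes for each eigenvalue:
  λ = -1: one block (gm = 1), so the single block has size am = 3 → block sizes [3]

Assembling the blocks gives a Jordan form
J =
  [-1,  1,  0]
  [ 0, -1,  1]
  [ 0,  0, -1]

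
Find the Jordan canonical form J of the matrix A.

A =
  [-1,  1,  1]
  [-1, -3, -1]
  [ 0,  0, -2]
J_2(-2) ⊕ J_1(-2)

The characteristic polynomial is
  det(x·I − A) = x^3 + 6*x^2 + 12*x + 8 = (x + 2)^3

Eigenvalues and multiplicities (the geometric multiplicity of λ is n − rank(A − λI), which equals the number of Jordan blocks for λ):
  λ = -2: algebraic multiplicity = 3, geometric multiplicity = 2

Determining the block sizes for each eigenvalue:
  λ = -2: 2 blocks summing to 3 forces exactly one block of size 2 and the rest size 1 → block sizes [2, 1]

Assembling the blocks gives a Jordan form
J =
  [-2,  1,  0]
  [ 0, -2,  0]
  [ 0,  0, -2]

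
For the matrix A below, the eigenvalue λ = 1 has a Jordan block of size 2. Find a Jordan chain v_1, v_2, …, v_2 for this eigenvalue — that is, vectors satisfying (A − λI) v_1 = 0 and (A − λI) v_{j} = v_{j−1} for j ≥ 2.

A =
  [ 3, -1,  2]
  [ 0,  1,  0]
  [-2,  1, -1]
A Jordan chain for λ = 1 of length 2:
v_1 = (2, 0, -2)ᵀ
v_2 = (1, 0, 0)ᵀ

Let N = A − (1)·I. We want v_2 with N^2 v_2 = 0 but N^1 v_2 ≠ 0; then v_{j-1} := N · v_j for j = 2, …, 2.

Pick v_2 = (1, 0, 0)ᵀ.
Then v_1 = N · v_2 = (2, 0, -2)ᵀ.

Sanity check: (A − (1)·I) v_1 = (0, 0, 0)ᵀ = 0. ✓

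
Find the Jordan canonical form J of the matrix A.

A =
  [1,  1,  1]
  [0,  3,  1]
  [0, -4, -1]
J_3(1)

The characteristic polynomial is
  det(x·I − A) = x^3 - 3*x^2 + 3*x - 1 = (x - 1)^3

Eigenvalues and multiplicities (the geometric multiplicity of λ is n − rank(A − λI), which equals the number of Jordan blocks for λ):
  λ = 1: algebraic multiplicity = 3, geometric multiplicity = 1

Determining the block sizes for each eigenvalue:
  λ = 1: one block (gm = 1), so the single block has size am = 3 → block sizes [3]

Assembling the blocks gives a Jordan form
J =
  [1, 1, 0]
  [0, 1, 1]
  [0, 0, 1]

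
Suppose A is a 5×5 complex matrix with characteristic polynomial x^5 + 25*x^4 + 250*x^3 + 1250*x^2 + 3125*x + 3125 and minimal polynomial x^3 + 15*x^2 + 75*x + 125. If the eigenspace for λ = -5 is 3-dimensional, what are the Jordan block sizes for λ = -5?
Block sizes for λ = -5: [3, 1, 1]

Step 1 — from the characteristic polynomial, algebraic multiplicity of λ = -5 is 5. From dim ker(A − (-5)·I) = 3, there are exactly 3 Jordan blocks for λ = -5.
Step 2 — from the minimal polynomial, the factor (x + 5)^3 tells us the largest block for λ = -5 has size 3.
Step 3 — with total size 5, 3 blocks, and largest block 3, the block sizes (in nonincreasing order) are [3, 1, 1].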